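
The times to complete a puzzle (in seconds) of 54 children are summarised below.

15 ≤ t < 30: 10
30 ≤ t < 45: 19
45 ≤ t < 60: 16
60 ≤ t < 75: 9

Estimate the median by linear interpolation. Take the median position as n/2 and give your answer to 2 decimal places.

Cumulative frequencies: 10, 29, 45, 54
n = 54; position = n/2 = 27.
This falls in the class 30 ≤ t < 45: L = 30, F = 10, f = 19, h = 15.
Median ≈ 30 + ((27 − 10) / 19) × 15 = 43.4211

43.42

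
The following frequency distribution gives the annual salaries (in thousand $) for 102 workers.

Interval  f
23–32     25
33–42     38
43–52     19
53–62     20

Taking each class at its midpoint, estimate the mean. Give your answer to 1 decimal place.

Midpoints: 27.5, 37.5, 47.5, 57.5
Σfm = 25×27.5 + 38×37.5 + 19×47.5 + 20×57.5 = 4165
n = Σf = 102
Mean = 4165 / 102 = 40.8333

40.8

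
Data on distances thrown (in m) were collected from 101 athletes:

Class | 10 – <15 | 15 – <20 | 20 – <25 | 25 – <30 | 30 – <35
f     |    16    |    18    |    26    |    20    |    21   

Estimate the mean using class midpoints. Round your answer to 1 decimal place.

Midpoints: 12.5, 17.5, 22.5, 27.5, 32.5
Σfm = 16×12.5 + 18×17.5 + 26×22.5 + 20×27.5 + 21×32.5 = 2332.5
n = Σf = 101
Mean = 2332.5 / 101 = 23.0941

23.1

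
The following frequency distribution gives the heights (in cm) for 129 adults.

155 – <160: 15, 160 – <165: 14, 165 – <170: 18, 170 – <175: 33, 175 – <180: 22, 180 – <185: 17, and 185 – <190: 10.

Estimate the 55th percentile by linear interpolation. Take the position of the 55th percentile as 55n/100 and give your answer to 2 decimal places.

Cumulative frequencies: 15, 29, 47, 80, 102, 119, 129
n = 129; position = 55n/100 = 70.95.
This falls in the class 170 – <175: L = 170, F = 47, f = 33, h = 5.
55th percentile ≈ 170 + ((70.95 − 47) / 33) × 5 = 173.6288

173.63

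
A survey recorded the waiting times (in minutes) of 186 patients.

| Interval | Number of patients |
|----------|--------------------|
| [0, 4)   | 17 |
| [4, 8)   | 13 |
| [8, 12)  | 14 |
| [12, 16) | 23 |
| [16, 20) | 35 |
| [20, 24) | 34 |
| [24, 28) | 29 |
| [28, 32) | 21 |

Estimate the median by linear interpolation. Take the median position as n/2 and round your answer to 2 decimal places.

Cumulative frequencies: 17, 30, 44, 67, 102, 136, 165, 186
n = 186; position = n/2 = 93.
This falls in the class [16, 20): L = 16, F = 67, f = 35, h = 4.
Median ≈ 16 + ((93 − 67) / 35) × 4 = 18.9714

18.97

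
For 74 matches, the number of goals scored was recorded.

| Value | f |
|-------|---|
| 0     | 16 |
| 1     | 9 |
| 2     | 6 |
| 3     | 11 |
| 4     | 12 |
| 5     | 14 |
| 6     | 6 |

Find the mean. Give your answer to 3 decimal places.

Values: 0, 1, 2, 3, 4, 5, 6
Σfx = 16×0 + 9×1 + 6×2 + 11×3 + 12×4 + 14×5 + 6×6 = 208
n = Σf = 74
Mean = 208 / 74 = 2.8108

2.811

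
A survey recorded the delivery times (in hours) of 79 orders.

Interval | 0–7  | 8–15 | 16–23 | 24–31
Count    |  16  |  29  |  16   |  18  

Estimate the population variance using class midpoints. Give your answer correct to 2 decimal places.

70.96

Midpoints: 3.5, 11.5, 19.5, 27.5
n = 79, Σfm = 1196.5, mean = 15.1456
Σfm² = 23727.75
Σf(m − x̄)² = Σfm² − (Σfm)²/n = 23727.75 − 1196.5²/79 = 5606.0759
Population variance = 5606.0759 / 79 = 70.9630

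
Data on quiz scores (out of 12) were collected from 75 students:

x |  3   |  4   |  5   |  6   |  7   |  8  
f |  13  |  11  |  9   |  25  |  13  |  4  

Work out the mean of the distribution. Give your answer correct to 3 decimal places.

5.347

Values: 3, 4, 5, 6, 7, 8
Σfx = 13×3 + 11×4 + 9×5 + 25×6 + 13×7 + 4×8 = 401
n = Σf = 75
Mean = 401 / 75 = 5.3467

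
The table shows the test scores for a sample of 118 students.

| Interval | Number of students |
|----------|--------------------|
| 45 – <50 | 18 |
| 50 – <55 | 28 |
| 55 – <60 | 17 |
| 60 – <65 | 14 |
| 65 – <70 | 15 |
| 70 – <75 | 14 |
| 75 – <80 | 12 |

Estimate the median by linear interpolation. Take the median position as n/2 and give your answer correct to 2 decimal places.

Cumulative frequencies: 18, 46, 63, 77, 92, 106, 118
n = 118; position = n/2 = 59.
This falls in the class 55 – <60: L = 55, F = 46, f = 17, h = 5.
Median ≈ 55 + ((59 − 46) / 17) × 5 = 58.8235

58.82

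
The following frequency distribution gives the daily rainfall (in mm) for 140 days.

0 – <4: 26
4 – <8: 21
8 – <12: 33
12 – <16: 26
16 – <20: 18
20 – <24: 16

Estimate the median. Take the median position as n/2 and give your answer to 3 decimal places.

Cumulative frequencies: 26, 47, 80, 106, 124, 140
n = 140; position = n/2 = 70.
This falls in the class 8 – <12: L = 8, F = 47, f = 33, h = 4.
Median ≈ 8 + ((70 − 47) / 33) × 4 = 10.7879

10.788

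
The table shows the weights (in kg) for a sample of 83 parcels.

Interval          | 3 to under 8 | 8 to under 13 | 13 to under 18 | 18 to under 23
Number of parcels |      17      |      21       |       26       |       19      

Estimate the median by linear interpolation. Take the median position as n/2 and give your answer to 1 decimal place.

13.7

Cumulative frequencies: 17, 38, 64, 83
n = 83; position = n/2 = 41.5.
This falls in the class 13 to under 18: L = 13, F = 38, f = 26, h = 5.
Median ≈ 13 + ((41.5 − 38) / 26) × 5 = 13.6731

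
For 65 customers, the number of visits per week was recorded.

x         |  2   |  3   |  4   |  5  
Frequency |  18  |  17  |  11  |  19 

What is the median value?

3

Cumulative frequencies: 18, 35, 46, 65
n = 65, so the median is the value in position (n+1)/2 = 33.
Position 33 falls at value 3.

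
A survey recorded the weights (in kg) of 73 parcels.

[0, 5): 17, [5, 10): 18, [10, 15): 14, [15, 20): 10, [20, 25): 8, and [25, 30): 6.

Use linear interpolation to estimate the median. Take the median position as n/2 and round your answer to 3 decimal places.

Cumulative frequencies: 17, 35, 49, 59, 67, 73
n = 73; position = n/2 = 36.5.
This falls in the class [10, 15): L = 10, F = 35, f = 14, h = 5.
Median ≈ 10 + ((36.5 − 35) / 14) × 5 = 10.5357

10.536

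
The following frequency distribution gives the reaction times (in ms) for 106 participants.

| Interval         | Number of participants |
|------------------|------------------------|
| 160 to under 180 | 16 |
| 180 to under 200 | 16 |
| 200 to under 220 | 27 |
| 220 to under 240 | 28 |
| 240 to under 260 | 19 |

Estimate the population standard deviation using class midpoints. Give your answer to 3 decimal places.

Midpoints: 170, 190, 210, 230, 250
n = 106, Σfm = 22620, mean = 213.3962
Σfm² = 4899400
Σf(m − x̄)² = Σfm² − (Σfm)²/n = 4899400 − 22620²/106 = 72377.3585
Population variance = 72377.3585 / 106 = 682.8053
Standard deviation = √682.8053 = 26.1305

26.131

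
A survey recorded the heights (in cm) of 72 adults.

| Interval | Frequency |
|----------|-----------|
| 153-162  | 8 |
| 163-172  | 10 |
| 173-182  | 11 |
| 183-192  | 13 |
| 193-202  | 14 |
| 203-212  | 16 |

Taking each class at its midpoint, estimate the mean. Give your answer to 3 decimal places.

186.250

Midpoints: 157.5, 167.5, 177.5, 187.5, 197.5, 207.5
Σfm = 8×157.5 + 10×167.5 + 11×177.5 + 13×187.5 + 14×197.5 + 16×207.5 = 13410
n = Σf = 72
Mean = 13410 / 72 = 186.2500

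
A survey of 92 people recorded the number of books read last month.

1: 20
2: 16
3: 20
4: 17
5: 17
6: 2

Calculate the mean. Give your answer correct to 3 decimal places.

Values: 1, 2, 3, 4, 5, 6
Σfx = 20×1 + 16×2 + 20×3 + 17×4 + 17×5 + 2×6 = 277
n = Σf = 92
Mean = 277 / 92 = 3.0109

3.011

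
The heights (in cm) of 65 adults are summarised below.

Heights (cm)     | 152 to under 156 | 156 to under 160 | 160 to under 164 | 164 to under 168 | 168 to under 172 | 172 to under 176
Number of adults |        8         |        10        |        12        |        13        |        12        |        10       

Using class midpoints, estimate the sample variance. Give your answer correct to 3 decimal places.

Midpoints: 154, 158, 162, 166, 170, 174
n = 65, Σfm = 10694, mean = 164.5231
Σfm² = 1762084
Σf(m − x̄)² = Σfm² − (Σfm)²/n = 1762084 − 10694²/65 = 2674.2154
Sample variance = 2674.2154 / 64 = 41.7846

41.785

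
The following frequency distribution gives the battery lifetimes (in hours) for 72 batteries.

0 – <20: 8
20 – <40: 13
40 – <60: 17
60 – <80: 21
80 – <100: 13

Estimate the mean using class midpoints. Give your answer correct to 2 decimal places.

Midpoints: 10, 30, 50, 70, 90
Σfm = 8×10 + 13×30 + 17×50 + 21×70 + 13×90 = 3960
n = Σf = 72
Mean = 3960 / 72 = 55.0000

55.00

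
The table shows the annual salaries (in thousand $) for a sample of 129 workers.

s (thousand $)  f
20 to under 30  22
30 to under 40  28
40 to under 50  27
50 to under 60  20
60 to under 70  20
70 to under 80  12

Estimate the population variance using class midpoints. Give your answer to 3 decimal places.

Midpoints: 25, 35, 45, 55, 65, 75
n = 129, Σfm = 6045, mean = 46.8605
Σfm² = 315225
Σf(m − x̄)² = Σfm² − (Σfm)²/n = 315225 − 6045²/129 = 31953.4884
Population variance = 31953.4884 / 129 = 247.7015

247.701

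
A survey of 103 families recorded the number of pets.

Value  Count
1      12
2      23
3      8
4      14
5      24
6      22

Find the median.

4

Cumulative frequencies: 12, 35, 43, 57, 81, 103
n = 103, so the median is the value in position (n+1)/2 = 52.
Position 52 falls at value 4.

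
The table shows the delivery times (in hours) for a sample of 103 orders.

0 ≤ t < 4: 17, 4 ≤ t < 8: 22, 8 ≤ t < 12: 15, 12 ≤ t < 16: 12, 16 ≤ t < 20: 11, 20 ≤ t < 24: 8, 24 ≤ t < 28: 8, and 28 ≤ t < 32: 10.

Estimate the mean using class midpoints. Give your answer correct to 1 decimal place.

Midpoints: 2, 6, 10, 14, 18, 22, 26, 30
Σfm = 17×2 + 22×6 + 15×10 + 12×14 + 11×18 + 8×22 + 8×26 + 10×30 = 1366
n = Σf = 103
Mean = 1366 / 103 = 13.2621

13.3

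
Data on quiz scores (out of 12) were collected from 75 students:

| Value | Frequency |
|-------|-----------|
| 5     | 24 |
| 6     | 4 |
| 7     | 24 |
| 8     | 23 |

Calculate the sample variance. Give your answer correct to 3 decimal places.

1.511

Values: 5, 6, 7, 8
n = 75, Σfx = 496, mean = 6.6133
Σfx² = 3392
Σf(x − x̄)² = Σfx² − (Σfx)²/n = 3392 − 496²/75 = 111.7867
Sample variance = 111.7867 / 74 = 1.5106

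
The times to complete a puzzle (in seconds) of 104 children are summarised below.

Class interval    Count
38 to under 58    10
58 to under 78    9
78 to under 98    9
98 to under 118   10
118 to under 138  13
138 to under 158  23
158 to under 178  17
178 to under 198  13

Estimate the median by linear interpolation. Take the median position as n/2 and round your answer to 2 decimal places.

138.87

Cumulative frequencies: 10, 19, 28, 38, 51, 74, 91, 104
n = 104; position = n/2 = 52.
This falls in the class 138 to under 158: L = 138, F = 51, f = 23, h = 20.
Median ≈ 138 + ((52 − 51) / 23) × 20 = 138.8696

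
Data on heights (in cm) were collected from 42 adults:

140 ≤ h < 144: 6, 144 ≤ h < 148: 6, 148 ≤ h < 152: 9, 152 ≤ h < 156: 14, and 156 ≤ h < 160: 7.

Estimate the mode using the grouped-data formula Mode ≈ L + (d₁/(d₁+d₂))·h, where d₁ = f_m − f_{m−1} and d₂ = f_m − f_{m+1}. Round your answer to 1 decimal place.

Modal class: 152 ≤ h < 156 (highest frequency 14).
d₁ = 14 − 9 = 5, d₂ = 14 − 7 = 7
Mode ≈ 152 + (5/(5+7)) × 4 = 152 + 1.6667 = 153.6667

153.7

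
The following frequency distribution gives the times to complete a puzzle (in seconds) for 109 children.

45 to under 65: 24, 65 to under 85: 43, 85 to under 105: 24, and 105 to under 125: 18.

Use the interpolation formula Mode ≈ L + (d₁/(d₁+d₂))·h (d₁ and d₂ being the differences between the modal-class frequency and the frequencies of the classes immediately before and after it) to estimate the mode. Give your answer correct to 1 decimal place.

75.0

Modal class: 65 to under 85 (highest frequency 43).
d₁ = 43 − 24 = 19, d₂ = 43 − 24 = 19
Mode ≈ 65 + (19/(19+19)) × 20 = 65 + 10.0000 = 75.0000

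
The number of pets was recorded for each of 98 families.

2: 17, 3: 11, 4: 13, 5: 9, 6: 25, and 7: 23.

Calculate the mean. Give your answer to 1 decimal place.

4.8

Values: 2, 3, 4, 5, 6, 7
Σfx = 17×2 + 11×3 + 13×4 + 9×5 + 25×6 + 23×7 = 475
n = Σf = 98
Mean = 475 / 98 = 4.8469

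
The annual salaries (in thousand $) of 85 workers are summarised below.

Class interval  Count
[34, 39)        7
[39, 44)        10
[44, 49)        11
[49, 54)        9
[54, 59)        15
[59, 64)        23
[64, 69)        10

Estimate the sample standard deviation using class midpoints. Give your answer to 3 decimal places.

9.340

Midpoints: 36.5, 41.5, 46.5, 51.5, 56.5, 61.5, 66.5
n = 85, Σfm = 4572.5, mean = 53.7941
Σfm² = 253301.25
Σf(m − x̄)² = Σfm² − (Σfm)²/n = 253301.25 − 4572.5²/85 = 7327.6471
Sample variance = 7327.6471 / 84 = 87.2339
Standard deviation = √87.2339 = 9.3399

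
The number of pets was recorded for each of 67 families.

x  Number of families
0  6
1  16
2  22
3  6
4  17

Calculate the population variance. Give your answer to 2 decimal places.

1.67

Values: 0, 1, 2, 3, 4
n = 67, Σfx = 146, mean = 2.1791
Σfx² = 430
Σf(x − x̄)² = Σfx² − (Σfx)²/n = 430 − 146²/67 = 111.8507
Population variance = 111.8507 / 67 = 1.6694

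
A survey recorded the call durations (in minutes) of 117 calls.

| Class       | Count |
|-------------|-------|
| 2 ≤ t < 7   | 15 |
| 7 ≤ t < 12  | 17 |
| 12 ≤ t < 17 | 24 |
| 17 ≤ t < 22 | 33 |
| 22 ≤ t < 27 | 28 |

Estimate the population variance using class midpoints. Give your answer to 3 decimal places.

44.214

Midpoints: 4.5, 9.5, 14.5, 19.5, 24.5
n = 117, Σfm = 1906.5, mean = 16.2949
Σfm² = 36239.25
Σf(m − x̄)² = Σfm² − (Σfm)²/n = 36239.25 − 1906.5²/117 = 5173.0769
Population variance = 5173.0769 / 117 = 44.2143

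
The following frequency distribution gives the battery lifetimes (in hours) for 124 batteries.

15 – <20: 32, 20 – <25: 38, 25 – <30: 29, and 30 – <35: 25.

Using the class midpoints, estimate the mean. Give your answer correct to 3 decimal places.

24.395

Midpoints: 17.5, 22.5, 27.5, 32.5
Σfm = 32×17.5 + 38×22.5 + 29×27.5 + 25×32.5 = 3025
n = Σf = 124
Mean = 3025 / 124 = 24.3952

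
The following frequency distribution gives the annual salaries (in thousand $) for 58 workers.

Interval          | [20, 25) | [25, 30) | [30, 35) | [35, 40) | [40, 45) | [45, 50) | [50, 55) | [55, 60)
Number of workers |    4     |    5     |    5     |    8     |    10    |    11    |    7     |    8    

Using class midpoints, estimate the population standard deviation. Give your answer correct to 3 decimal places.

Midpoints: 22.5, 27.5, 32.5, 37.5, 42.5, 47.5, 52.5, 57.5
n = 58, Σfm = 2465, mean = 42.5000
Σfm² = 110962.5
Σf(m − x̄)² = Σfm² − (Σfm)²/n = 110962.5 − 2465²/58 = 6200.0000
Population variance = 6200.0000 / 58 = 106.8966
Standard deviation = √106.8966 = 10.3391

10.339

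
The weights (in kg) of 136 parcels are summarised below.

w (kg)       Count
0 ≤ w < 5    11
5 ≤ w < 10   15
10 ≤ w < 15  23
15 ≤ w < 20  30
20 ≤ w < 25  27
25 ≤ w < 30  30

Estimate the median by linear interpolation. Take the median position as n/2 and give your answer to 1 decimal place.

Cumulative frequencies: 11, 26, 49, 79, 106, 136
n = 136; position = n/2 = 68.
This falls in the class 15 ≤ w < 20: L = 15, F = 49, f = 30, h = 5.
Median ≈ 15 + ((68 − 49) / 30) × 5 = 18.1667

18.2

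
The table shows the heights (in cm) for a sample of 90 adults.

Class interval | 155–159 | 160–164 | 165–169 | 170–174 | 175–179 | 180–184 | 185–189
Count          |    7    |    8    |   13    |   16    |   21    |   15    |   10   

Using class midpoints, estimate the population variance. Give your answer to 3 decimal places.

Midpoints: 157, 162, 167, 172, 177, 182, 187
n = 90, Σfm = 15635, mean = 173.7222
Σfm² = 2722855
Σf(m − x̄)² = Σfm² − (Σfm)²/n = 2722855 − 15635²/90 = 6708.0556
Population variance = 6708.0556 / 90 = 74.5340

74.534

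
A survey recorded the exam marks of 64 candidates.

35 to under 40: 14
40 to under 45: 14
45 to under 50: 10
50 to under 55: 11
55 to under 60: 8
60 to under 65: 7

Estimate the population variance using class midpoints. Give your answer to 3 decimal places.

Midpoints: 37.5, 42.5, 47.5, 52.5, 57.5, 62.5
n = 64, Σfm = 3070, mean = 47.9688
Σfm² = 151650
Σf(m − x̄)² = Σfm² − (Σfm)²/n = 151650 − 3070²/64 = 4385.9375
Population variance = 4385.9375 / 64 = 68.5303

68.530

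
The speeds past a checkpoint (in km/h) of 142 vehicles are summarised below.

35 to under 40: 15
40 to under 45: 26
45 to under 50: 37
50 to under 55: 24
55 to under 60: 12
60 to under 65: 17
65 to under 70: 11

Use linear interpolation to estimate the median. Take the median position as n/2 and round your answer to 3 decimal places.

Cumulative frequencies: 15, 41, 78, 102, 114, 131, 142
n = 142; position = n/2 = 71.
This falls in the class 45 to under 50: L = 45, F = 41, f = 37, h = 5.
Median ≈ 45 + ((71 − 41) / 37) × 5 = 49.0541

49.054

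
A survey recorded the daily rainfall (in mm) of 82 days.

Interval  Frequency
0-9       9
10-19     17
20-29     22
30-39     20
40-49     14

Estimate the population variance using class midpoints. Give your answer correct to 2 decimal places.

154.80

Midpoints: 4.5, 14.5, 24.5, 34.5, 44.5
n = 82, Σfm = 2139, mean = 26.0854
Σfm² = 68490.5
Σf(m − x̄)² = Σfm² − (Σfm)²/n = 68490.5 − 2139²/82 = 12693.9024
Population variance = 12693.9024 / 82 = 154.8037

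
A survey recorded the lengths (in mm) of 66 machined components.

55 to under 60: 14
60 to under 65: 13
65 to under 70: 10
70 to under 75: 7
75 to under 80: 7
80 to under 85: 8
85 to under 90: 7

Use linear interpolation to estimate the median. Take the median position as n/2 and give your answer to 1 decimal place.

68.0

Cumulative frequencies: 14, 27, 37, 44, 51, 59, 66
n = 66; position = n/2 = 33.
This falls in the class 65 to under 70: L = 65, F = 27, f = 10, h = 5.
Median ≈ 65 + ((33 − 27) / 10) × 5 = 68.0000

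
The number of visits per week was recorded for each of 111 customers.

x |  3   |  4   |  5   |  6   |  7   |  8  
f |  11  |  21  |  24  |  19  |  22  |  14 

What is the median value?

Cumulative frequencies: 11, 32, 56, 75, 97, 111
n = 111, so the median is the value in position (n+1)/2 = 56.
Position 56 falls at value 5.

5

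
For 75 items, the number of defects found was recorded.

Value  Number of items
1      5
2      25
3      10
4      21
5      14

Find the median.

3

Cumulative frequencies: 5, 30, 40, 61, 75
n = 75, so the median is the value in position (n+1)/2 = 38.
Position 38 falls at value 3.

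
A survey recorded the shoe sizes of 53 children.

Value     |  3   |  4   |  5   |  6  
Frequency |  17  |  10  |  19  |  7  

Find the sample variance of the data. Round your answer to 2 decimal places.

Values: 3, 4, 5, 6
n = 53, Σfx = 228, mean = 4.3019
Σfx² = 1040
Σf(x − x̄)² = Σfx² − (Σfx)²/n = 1040 − 228²/53 = 59.1698
Sample variance = 59.1698 / 52 = 1.1379

1.14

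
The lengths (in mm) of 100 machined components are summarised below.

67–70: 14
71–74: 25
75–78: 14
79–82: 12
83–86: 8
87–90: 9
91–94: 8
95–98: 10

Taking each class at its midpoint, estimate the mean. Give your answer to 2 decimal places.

79.86

Midpoints: 68.5, 72.5, 76.5, 80.5, 84.5, 88.5, 92.5, 96.5
Σfm = 14×68.5 + 25×72.5 + 14×76.5 + 12×80.5 + 8×84.5 + 9×88.5 + 8×92.5 + 10×96.5 = 7986
n = Σf = 100
Mean = 7986 / 100 = 79.8600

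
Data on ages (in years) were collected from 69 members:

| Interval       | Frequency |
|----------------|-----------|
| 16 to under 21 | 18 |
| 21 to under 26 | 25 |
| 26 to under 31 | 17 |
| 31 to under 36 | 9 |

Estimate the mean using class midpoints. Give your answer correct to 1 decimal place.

Midpoints: 18.5, 23.5, 28.5, 33.5
Σfm = 18×18.5 + 25×23.5 + 17×28.5 + 9×33.5 = 1706.5
n = Σf = 69
Mean = 1706.5 / 69 = 24.7319

24.7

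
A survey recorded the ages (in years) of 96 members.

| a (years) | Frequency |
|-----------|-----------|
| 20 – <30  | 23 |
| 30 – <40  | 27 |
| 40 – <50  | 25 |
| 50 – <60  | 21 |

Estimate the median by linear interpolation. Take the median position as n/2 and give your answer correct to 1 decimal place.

39.3

Cumulative frequencies: 23, 50, 75, 96
n = 96; position = n/2 = 48.
This falls in the class 30 – <40: L = 30, F = 23, f = 27, h = 10.
Median ≈ 30 + ((48 − 23) / 27) × 10 = 39.2593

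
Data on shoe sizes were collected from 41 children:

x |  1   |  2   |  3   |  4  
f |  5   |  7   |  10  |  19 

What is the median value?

Cumulative frequencies: 5, 12, 22, 41
n = 41, so the median is the value in position (n+1)/2 = 21.
Position 21 falls at value 3.

3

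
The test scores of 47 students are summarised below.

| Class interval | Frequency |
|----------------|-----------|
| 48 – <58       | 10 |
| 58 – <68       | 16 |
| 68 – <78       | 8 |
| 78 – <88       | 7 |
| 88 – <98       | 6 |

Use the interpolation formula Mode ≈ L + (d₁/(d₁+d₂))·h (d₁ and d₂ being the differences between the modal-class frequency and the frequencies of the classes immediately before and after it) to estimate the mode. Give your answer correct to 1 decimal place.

62.3

Modal class: 58 – <68 (highest frequency 16).
d₁ = 16 − 10 = 6, d₂ = 16 − 8 = 8
Mode ≈ 58 + (6/(6+8)) × 10 = 58 + 4.2857 = 62.2857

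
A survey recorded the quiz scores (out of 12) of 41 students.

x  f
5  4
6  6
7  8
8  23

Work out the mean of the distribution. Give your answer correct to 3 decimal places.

7.220

Values: 5, 6, 7, 8
Σfx = 4×5 + 6×6 + 8×7 + 23×8 = 296
n = Σf = 41
Mean = 296 / 41 = 7.2195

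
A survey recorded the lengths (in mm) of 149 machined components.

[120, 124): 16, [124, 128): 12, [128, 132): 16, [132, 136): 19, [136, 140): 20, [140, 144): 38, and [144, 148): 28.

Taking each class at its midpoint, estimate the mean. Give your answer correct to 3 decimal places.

136.470

Midpoints: 122, 126, 130, 134, 138, 142, 146
Σfm = 16×122 + 12×126 + 16×130 + 19×134 + 20×138 + 38×142 + 28×146 = 20334
n = Σf = 149
Mean = 20334 / 149 = 136.4698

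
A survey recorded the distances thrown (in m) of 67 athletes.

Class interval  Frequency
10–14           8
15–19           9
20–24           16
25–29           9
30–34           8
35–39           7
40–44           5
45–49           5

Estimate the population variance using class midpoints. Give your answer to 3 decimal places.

Midpoints: 12, 17, 22, 27, 32, 37, 42, 47
n = 67, Σfm = 1804, mean = 26.9254
Σfm² = 55698
Σf(m − x̄)² = Σfm² − (Σfm)²/n = 55698 − 1804²/67 = 7124.6269
Population variance = 7124.6269 / 67 = 106.3377

106.338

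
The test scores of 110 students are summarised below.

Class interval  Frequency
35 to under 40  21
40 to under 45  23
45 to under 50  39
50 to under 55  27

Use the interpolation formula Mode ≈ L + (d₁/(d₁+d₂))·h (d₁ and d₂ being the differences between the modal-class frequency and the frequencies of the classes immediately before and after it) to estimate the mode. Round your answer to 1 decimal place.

47.9

Modal class: 45 to under 50 (highest frequency 39).
d₁ = 39 − 23 = 16, d₂ = 39 − 27 = 12
Mode ≈ 45 + (16/(16+12)) × 5 = 45 + 2.8571 = 47.8571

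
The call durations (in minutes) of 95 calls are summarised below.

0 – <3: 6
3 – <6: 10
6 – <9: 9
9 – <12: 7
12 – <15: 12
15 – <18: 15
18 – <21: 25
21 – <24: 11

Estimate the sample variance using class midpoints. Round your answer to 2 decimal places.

42.05

Midpoints: 1.5, 4.5, 7.5, 10.5, 13.5, 16.5, 19.5, 22.5
n = 95, Σfm = 1339.5, mean = 14.1000
Σfm² = 22839.75
Σf(m − x̄)² = Σfm² − (Σfm)²/n = 22839.75 − 1339.5²/95 = 3952.8000
Sample variance = 3952.8000 / 94 = 42.0511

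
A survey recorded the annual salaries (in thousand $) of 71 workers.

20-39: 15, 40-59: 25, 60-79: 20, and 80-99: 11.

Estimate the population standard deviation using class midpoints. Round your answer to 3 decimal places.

Midpoints: 29.5, 49.5, 69.5, 89.5
n = 71, Σfm = 4054.5, mean = 57.1056
Σfm² = 259027.75
Σf(m − x̄)² = Σfm² − (Σfm)²/n = 259027.75 − 4054.5²/71 = 27492.9577
Population variance = 27492.9577 / 71 = 387.2248
Standard deviation = √387.2248 = 19.6780

19.678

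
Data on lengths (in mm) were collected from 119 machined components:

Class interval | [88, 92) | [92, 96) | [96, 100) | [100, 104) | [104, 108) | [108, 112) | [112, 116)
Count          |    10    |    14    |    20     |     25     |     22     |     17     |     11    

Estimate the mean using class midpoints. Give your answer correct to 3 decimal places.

Midpoints: 90, 94, 98, 102, 106, 110, 114
Σfm = 10×90 + 14×94 + 20×98 + 25×102 + 22×106 + 17×110 + 11×114 = 12182
n = Σf = 119
Mean = 12182 / 119 = 102.3697

102.370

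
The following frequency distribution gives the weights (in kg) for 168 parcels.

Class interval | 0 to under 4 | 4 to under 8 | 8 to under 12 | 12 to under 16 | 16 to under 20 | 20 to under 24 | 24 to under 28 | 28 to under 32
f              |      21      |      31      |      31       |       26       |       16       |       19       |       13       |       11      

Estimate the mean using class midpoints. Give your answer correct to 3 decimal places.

Midpoints: 2, 6, 10, 14, 18, 22, 26, 30
Σfm = 21×2 + 31×6 + 31×10 + 26×14 + 16×18 + 19×22 + 13×26 + 11×30 = 2276
n = Σf = 168
Mean = 2276 / 168 = 13.5476

13.548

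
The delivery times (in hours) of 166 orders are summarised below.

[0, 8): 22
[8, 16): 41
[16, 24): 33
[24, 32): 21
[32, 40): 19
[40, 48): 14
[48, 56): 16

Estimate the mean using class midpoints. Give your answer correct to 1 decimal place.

23.9

Midpoints: 4, 12, 20, 28, 36, 44, 52
Σfm = 22×4 + 41×12 + 33×20 + 21×28 + 19×36 + 14×44 + 16×52 = 3960
n = Σf = 166
Mean = 3960 / 166 = 23.8554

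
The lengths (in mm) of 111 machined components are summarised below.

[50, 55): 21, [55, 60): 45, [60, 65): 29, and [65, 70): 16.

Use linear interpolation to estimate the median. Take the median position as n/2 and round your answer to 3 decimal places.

Cumulative frequencies: 21, 66, 95, 111
n = 111; position = n/2 = 55.5.
This falls in the class [55, 60): L = 55, F = 21, f = 45, h = 5.
Median ≈ 55 + ((55.5 − 21) / 45) × 5 = 58.8333

58.833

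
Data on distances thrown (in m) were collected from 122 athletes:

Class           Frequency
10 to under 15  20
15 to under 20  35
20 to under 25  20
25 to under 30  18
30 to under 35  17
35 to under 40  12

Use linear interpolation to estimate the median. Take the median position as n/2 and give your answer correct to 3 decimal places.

Cumulative frequencies: 20, 55, 75, 93, 110, 122
n = 122; position = n/2 = 61.
This falls in the class 20 to under 25: L = 20, F = 55, f = 20, h = 5.
Median ≈ 20 + ((61 − 55) / 20) × 5 = 21.5000

21.500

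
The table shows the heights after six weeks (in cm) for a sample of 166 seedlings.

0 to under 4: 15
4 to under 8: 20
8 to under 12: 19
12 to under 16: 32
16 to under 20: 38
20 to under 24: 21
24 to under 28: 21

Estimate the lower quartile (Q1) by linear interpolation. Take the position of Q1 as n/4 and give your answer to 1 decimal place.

Cumulative frequencies: 15, 35, 54, 86, 124, 145, 166
n = 166; position = n/4 = 41.5.
This falls in the class 8 to under 12: L = 8, F = 35, f = 19, h = 4.
Lower quartile ≈ 8 + ((41.5 − 35) / 19) × 4 = 9.3684

9.4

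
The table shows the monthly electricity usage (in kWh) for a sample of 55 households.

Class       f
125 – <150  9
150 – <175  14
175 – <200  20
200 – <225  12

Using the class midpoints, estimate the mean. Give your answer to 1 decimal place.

Midpoints: 137.5, 162.5, 187.5, 212.5
Σfm = 9×137.5 + 14×162.5 + 20×187.5 + 12×212.5 = 9812.5
n = Σf = 55
Mean = 9812.5 / 55 = 178.4091

178.4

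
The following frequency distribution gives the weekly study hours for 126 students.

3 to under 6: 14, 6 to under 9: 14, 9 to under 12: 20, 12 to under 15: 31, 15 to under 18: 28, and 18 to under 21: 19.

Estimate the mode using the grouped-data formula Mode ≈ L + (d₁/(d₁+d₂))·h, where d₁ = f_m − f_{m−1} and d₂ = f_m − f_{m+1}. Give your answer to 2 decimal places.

Modal class: 12 to under 15 (highest frequency 31).
d₁ = 31 − 20 = 11, d₂ = 31 − 28 = 3
Mode ≈ 12 + (11/(11+3)) × 3 = 12 + 2.3571 = 14.3571

14.36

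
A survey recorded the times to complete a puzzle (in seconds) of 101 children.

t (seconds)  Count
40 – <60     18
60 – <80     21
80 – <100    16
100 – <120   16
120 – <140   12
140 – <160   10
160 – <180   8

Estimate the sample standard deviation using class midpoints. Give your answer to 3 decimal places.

37.680

Midpoints: 50, 70, 90, 110, 130, 150, 170
n = 101, Σfm = 9990, mean = 98.9109
Σfm² = 1130100
Σf(m − x̄)² = Σfm² − (Σfm)²/n = 1130100 − 9990²/101 = 141980.1980
Sample variance = 141980.1980 / 100 = 1419.8020
Standard deviation = √1419.8020 = 37.6803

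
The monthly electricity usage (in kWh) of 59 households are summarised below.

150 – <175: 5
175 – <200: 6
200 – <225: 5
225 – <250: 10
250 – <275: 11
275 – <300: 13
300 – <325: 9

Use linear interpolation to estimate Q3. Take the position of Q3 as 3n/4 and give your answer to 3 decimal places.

288.942

Cumulative frequencies: 5, 11, 16, 26, 37, 50, 59
n = 59; position = 3n/4 = 44.25.
This falls in the class 275 – <300: L = 275, F = 37, f = 13, h = 25.
Upper quartile ≈ 275 + ((44.25 − 37) / 13) × 25 = 288.9423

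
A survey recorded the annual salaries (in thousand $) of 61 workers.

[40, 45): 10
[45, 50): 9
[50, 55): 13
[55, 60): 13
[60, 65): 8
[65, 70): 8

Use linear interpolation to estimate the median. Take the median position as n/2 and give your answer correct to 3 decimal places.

54.423

Cumulative frequencies: 10, 19, 32, 45, 53, 61
n = 61; position = n/2 = 30.5.
This falls in the class [50, 55): L = 50, F = 19, f = 13, h = 5.
Median ≈ 50 + ((30.5 − 19) / 13) × 5 = 54.4231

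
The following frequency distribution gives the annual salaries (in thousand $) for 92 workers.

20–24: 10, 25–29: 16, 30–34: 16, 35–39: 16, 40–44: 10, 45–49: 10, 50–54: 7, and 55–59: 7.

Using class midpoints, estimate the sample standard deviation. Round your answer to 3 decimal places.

10.417

Midpoints: 22, 27, 32, 37, 42, 47, 52, 57
n = 92, Σfm = 3409, mean = 37.0543
Σfm² = 136193
Σf(m − x̄)² = Σfm² − (Σfm)²/n = 136193 − 3409²/92 = 9874.7283
Sample variance = 9874.7283 / 91 = 108.5135
Standard deviation = √108.5135 = 10.4170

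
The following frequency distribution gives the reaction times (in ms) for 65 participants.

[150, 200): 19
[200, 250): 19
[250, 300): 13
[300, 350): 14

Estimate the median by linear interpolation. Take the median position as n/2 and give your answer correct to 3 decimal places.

235.526

Cumulative frequencies: 19, 38, 51, 65
n = 65; position = n/2 = 32.5.
This falls in the class [200, 250): L = 200, F = 19, f = 19, h = 50.
Median ≈ 200 + ((32.5 − 19) / 19) × 50 = 235.5263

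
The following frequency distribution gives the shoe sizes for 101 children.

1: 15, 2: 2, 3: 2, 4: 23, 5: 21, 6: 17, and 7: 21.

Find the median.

Cumulative frequencies: 15, 17, 19, 42, 63, 80, 101
n = 101, so the median is the value in position (n+1)/2 = 51.
Position 51 falls at value 5.

5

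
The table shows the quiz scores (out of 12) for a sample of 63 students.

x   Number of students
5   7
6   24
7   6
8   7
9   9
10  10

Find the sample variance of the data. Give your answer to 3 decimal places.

Values: 5, 6, 7, 8, 9, 10
n = 63, Σfx = 458, mean = 7.2698
Σfx² = 3510
Σf(x − x̄)² = Σfx² − (Σfx)²/n = 3510 − 458²/63 = 180.4127
Sample variance = 180.4127 / 62 = 2.9099

2.910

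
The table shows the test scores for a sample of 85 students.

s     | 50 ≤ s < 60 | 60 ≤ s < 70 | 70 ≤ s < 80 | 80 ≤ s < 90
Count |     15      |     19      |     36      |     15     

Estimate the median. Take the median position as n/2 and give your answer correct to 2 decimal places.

72.36

Cumulative frequencies: 15, 34, 70, 85
n = 85; position = n/2 = 42.5.
This falls in the class 70 ≤ s < 80: L = 70, F = 34, f = 36, h = 10.
Median ≈ 70 + ((42.5 − 34) / 36) × 10 = 72.3611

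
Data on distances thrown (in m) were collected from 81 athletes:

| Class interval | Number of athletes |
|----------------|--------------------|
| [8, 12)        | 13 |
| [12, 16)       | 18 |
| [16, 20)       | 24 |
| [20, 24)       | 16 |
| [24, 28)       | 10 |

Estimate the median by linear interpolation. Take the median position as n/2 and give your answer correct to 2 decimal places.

Cumulative frequencies: 13, 31, 55, 71, 81
n = 81; position = n/2 = 40.5.
This falls in the class [16, 20): L = 16, F = 31, f = 24, h = 4.
Median ≈ 16 + ((40.5 − 31) / 24) × 4 = 17.5833

17.58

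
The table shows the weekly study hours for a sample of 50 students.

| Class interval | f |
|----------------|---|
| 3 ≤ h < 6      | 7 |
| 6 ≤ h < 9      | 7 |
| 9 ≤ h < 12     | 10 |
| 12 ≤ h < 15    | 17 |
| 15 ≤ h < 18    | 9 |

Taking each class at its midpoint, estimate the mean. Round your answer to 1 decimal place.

11.3

Midpoints: 4.5, 7.5, 10.5, 13.5, 16.5
Σfm = 7×4.5 + 7×7.5 + 10×10.5 + 17×13.5 + 9×16.5 = 567
n = Σf = 50
Mean = 567 / 50 = 11.3400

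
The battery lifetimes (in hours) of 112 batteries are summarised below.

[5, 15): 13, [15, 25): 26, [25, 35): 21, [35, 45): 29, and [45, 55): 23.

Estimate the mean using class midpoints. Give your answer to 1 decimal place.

Midpoints: 10, 20, 30, 40, 50
Σfm = 13×10 + 26×20 + 21×30 + 29×40 + 23×50 = 3590
n = Σf = 112
Mean = 3590 / 112 = 32.0536

32.1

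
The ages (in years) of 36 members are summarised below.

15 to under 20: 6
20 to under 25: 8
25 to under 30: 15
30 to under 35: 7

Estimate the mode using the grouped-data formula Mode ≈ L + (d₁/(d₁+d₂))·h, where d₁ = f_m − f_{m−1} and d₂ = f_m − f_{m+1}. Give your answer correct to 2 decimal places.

27.33

Modal class: 25 to under 30 (highest frequency 15).
d₁ = 15 − 8 = 7, d₂ = 15 − 7 = 8
Mode ≈ 25 + (7/(7+8)) × 5 = 25 + 2.3333 = 27.3333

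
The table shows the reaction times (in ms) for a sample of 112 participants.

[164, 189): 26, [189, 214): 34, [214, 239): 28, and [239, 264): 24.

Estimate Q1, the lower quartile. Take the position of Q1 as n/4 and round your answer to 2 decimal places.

190.47

Cumulative frequencies: 26, 60, 88, 112
n = 112; position = n/4 = 28.
This falls in the class [189, 214): L = 189, F = 26, f = 34, h = 25.
Lower quartile ≈ 189 + ((28 − 26) / 34) × 25 = 190.4706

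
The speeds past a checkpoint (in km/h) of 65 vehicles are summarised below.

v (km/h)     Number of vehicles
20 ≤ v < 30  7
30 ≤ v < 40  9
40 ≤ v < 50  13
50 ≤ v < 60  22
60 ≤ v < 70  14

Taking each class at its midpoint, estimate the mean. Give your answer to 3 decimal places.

49.154

Midpoints: 25, 35, 45, 55, 65
Σfm = 7×25 + 9×35 + 13×45 + 22×55 + 14×65 = 3195
n = Σf = 65
Mean = 3195 / 65 = 49.1538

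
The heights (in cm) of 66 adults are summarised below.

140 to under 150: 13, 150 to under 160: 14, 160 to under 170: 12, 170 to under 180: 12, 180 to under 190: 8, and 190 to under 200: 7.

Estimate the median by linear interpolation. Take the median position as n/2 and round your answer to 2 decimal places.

Cumulative frequencies: 13, 27, 39, 51, 59, 66
n = 66; position = n/2 = 33.
This falls in the class 160 to under 170: L = 160, F = 27, f = 12, h = 10.
Median ≈ 160 + ((33 − 27) / 12) × 10 = 165.0000

165.00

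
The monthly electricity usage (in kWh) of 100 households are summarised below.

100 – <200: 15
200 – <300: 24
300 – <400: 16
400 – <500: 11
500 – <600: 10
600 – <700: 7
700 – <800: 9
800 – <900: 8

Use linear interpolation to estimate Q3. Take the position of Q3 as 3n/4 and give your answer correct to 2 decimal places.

590.00

Cumulative frequencies: 15, 39, 55, 66, 76, 83, 92, 100
n = 100; position = 3n/4 = 75.
This falls in the class 500 – <600: L = 500, F = 66, f = 10, h = 100.
Upper quartile ≈ 500 + ((75 − 66) / 10) × 100 = 590.0000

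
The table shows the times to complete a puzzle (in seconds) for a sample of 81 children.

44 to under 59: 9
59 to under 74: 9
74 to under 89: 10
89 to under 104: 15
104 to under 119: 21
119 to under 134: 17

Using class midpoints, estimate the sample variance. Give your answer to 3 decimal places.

Midpoints: 51.5, 66.5, 81.5, 96.5, 111.5, 126.5
n = 81, Σfm = 7816.5, mean = 96.5000
Σfm² = 802892.25
Σf(m − x̄)² = Σfm² − (Σfm)²/n = 802892.25 − 7816.5²/81 = 48600.0000
Sample variance = 48600.0000 / 80 = 607.5000

607.500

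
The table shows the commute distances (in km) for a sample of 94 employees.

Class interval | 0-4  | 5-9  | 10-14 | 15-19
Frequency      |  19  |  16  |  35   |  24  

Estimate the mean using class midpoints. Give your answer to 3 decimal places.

Midpoints: 2, 7, 12, 17
Σfm = 19×2 + 16×7 + 35×12 + 24×17 = 978
n = Σf = 94
Mean = 978 / 94 = 10.4043

10.404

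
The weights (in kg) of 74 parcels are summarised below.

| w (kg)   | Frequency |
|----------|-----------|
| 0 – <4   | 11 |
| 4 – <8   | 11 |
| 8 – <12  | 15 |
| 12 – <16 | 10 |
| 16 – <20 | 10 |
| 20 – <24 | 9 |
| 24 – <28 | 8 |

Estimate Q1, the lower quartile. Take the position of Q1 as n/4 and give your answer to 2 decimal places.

6.73

Cumulative frequencies: 11, 22, 37, 47, 57, 66, 74
n = 74; position = n/4 = 18.5.
This falls in the class 4 – <8: L = 4, F = 11, f = 11, h = 4.
Lower quartile ≈ 4 + ((18.5 − 11) / 11) × 4 = 6.7273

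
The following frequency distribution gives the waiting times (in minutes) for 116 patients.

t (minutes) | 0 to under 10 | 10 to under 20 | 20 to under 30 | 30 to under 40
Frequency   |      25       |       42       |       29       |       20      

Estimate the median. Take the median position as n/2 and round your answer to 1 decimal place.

Cumulative frequencies: 25, 67, 96, 116
n = 116; position = n/2 = 58.
This falls in the class 10 to under 20: L = 10, F = 25, f = 42, h = 10.
Median ≈ 10 + ((58 − 25) / 42) × 10 = 17.8571

17.9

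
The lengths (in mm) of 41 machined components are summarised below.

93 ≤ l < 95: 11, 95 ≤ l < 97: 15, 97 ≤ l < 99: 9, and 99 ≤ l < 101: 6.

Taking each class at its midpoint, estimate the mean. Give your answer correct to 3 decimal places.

96.488

Midpoints: 94, 96, 98, 100
Σfm = 11×94 + 15×96 + 9×98 + 6×100 = 3956
n = Σf = 41
Mean = 3956 / 41 = 96.4878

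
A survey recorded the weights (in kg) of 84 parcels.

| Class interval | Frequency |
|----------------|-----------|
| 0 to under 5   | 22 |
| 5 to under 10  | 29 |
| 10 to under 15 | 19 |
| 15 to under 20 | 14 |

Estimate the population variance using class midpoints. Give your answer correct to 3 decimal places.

26.655

Midpoints: 2.5, 7.5, 12.5, 17.5
n = 84, Σfm = 755, mean = 8.9881
Σfm² = 9025
Σf(m − x̄)² = Σfm² − (Σfm)²/n = 9025 − 755²/84 = 2238.9881
Population variance = 2238.9881 / 84 = 26.6546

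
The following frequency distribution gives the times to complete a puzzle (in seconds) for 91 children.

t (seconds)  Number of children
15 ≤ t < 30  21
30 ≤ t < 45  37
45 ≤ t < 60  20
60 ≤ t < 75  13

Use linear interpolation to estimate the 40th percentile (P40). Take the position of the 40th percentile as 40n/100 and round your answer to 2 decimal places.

Cumulative frequencies: 21, 58, 78, 91
n = 91; position = 40n/100 = 36.4.
This falls in the class 30 ≤ t < 45: L = 30, F = 21, f = 37, h = 15.
40th percentile ≈ 30 + ((36.4 − 21) / 37) × 15 = 36.2432

36.24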